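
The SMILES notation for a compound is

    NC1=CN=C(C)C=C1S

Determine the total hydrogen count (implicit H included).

8

Walk through each heavy atom and fill implicit hydrogens from standard valence (C 4, N 3, O 2, S 2, halogen 1):
  atom 1: N, bond orders sum to 1 (valence 3) → 2 H
  atom 2: C, bond orders sum to 4 (valence 4) → 0 H
  atom 3: C, bond orders sum to 3 (valence 4) → 1 H
  atom 4: N, bond orders sum to 3 (valence 3) → 0 H
  atom 5: C, bond orders sum to 4 (valence 4) → 0 H
  atom 6: C, bond orders sum to 1 (valence 4) → 3 H
  atom 7: C, bond orders sum to 3 (valence 4) → 1 H
  atom 8: C, bond orders sum to 4 (valence 4) → 0 H
  atom 9: S, bond orders sum to 1 (valence 2) → 1 H
Total hydrogens: 8.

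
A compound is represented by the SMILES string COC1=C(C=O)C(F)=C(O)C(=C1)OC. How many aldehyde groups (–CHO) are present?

1

The aldehyde motif appears at heavy-atom position 5 in the SMILES.
Other groups present: 2 ether, 1 hydroxyl.
Aldehyde count: 1.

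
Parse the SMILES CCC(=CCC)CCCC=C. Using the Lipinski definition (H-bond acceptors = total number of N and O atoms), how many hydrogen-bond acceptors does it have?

0

N atoms: 0; O atoms: 0.
Lipinski HBA = 0 + 0 = 0.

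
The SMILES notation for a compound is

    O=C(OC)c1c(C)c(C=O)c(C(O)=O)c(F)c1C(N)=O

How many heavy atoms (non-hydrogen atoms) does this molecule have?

20

Every atom symbol written in the SMILES (organic subset) is one heavy atom; implicit H are not written.
Heavy atoms by element → C:12, F:1, N:1, O:6.
Total: 20.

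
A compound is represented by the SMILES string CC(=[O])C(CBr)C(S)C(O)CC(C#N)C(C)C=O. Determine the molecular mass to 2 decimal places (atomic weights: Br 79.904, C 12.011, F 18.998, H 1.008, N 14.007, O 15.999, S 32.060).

336.24 g/mol

First, the molecular formula is C12H18BrNO3S (counting implicit H from valence).
  Br: 1 × 79.904 = 79.904
  C: 12 × 12.011 = 144.132
  H: 18 × 1.008 = 18.144
  N: 1 × 14.007 = 14.007
  O: 3 × 15.999 = 47.997
  S: 1 × 32.060 = 32.060
Sum: 1×79.904 + 12×12.011 + 18×1.008 + 1×14.007 + 3×15.999 + 1×32.060 = 336.244 → 336.24 g/mol.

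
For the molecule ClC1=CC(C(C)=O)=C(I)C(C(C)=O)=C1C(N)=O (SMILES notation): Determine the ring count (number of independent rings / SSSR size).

In SMILES, each pair of matching ring-closure digits denotes one ring-closing bond; the number of such bonds equals the number of independent rings.
Ring-closure bonds here: 1.

1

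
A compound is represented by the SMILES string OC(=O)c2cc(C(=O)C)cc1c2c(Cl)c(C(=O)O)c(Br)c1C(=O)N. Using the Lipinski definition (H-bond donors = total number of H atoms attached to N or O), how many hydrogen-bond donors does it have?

4

Donors: find every N or O and count the H atoms it carries.
  atom 1 (O): bond orders sum to 1 → 1 H
  atom 3 (O): bond orders sum to 2 → 0 H
  atom 8 (O): bond orders sum to 2 → 0 H
  atom 17 (O): bond orders sum to 2 → 0 H
  atom 18 (O): bond orders sum to 1 → 1 H
  atom 23 (O): bond orders sum to 2 → 0 H
  atom 24 (N): bond orders sum to 1 → 2 H
Lipinski HBD = 4.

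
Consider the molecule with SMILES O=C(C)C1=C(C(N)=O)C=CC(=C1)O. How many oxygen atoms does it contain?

3

Scan the SMILES for O atoms (remember two-letter symbols like Cl and Br are single atoms).
Oxygen count: 3.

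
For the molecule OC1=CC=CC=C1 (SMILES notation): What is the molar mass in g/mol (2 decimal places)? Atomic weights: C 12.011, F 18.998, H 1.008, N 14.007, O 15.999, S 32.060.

94.11 g/mol

First, the molecular formula is C6H6O (counting implicit H from valence).
  C: 6 × 12.011 = 72.066
  H: 6 × 1.008 = 6.048
  O: 1 × 15.999 = 15.999
Sum: 6×12.011 + 6×1.008 + 1×15.999 = 94.113 → 94.11 g/mol.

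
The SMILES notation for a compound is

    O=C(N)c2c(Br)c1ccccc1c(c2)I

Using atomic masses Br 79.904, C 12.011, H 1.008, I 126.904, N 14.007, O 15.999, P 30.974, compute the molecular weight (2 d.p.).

First, the molecular formula is C11H7BrINO (counting implicit H from valence).
  Br: 1 × 79.904 = 79.904
  C: 11 × 12.011 = 132.121
  H: 7 × 1.008 = 7.056
  I: 1 × 126.904 = 126.904
  N: 1 × 14.007 = 14.007
  O: 1 × 15.999 = 15.999
Sum: 1×79.904 + 11×12.011 + 7×1.008 + 1×126.904 + 1×14.007 + 1×15.999 = 375.991 → 375.99 g/mol.

375.99 g/mol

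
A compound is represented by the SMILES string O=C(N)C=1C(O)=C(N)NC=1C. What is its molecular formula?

Walk through each heavy atom and fill implicit hydrogens from standard valence (C 4, N 3, O 2, S 2, halogen 1):
  atom 1: O, bond orders sum to 2 (valence 2) → 0 H
  atom 2: C, bond orders sum to 4 (valence 4) → 0 H
  atom 3: N, bond orders sum to 1 (valence 3) → 2 H
  atom 4: C, bond orders sum to 4 (valence 4) → 0 H
  atom 5: C, bond orders sum to 4 (valence 4) → 0 H
  atom 6: O, bond orders sum to 1 (valence 2) → 1 H
  atom 7: C, bond orders sum to 4 (valence 4) → 0 H
  atom 8: N, bond orders sum to 1 (valence 3) → 2 H
  atom 9: N, bond orders sum to 2 (valence 3) → 1 H
  atom 10: C, bond orders sum to 4 (valence 4) → 0 H
  atom 11: C, bond orders sum to 1 (valence 4) → 3 H
Totals → C:6, H:9, N:3, O:2.

C6H9N3O2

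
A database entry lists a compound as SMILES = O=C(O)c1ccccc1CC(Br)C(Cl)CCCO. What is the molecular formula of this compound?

Walk through each heavy atom and fill implicit hydrogens from standard valence (C 4, N 3, O 2, S 2, halogen 1); for lowercase aromatic atoms, an aromatic c carries 1 H when it has two neighbours and 0 H with three, and aromatic n carries 0 H:
  atom 1: O, bond orders sum to 2 (valence 2) → 0 H
  atom 2: C, bond orders sum to 4 (valence 4) → 0 H
  atom 3: O, bond orders sum to 1 (valence 2) → 1 H
  atom 4: aromatic c, 3 neighbours → 0 H
  atom 5: aromatic c, 2 neighbours → 1 H
  atom 6: aromatic c, 2 neighbours → 1 H
  atom 7: aromatic c, 2 neighbours → 1 H
  atom 8: aromatic c, 2 neighbours → 1 H
  atom 9: aromatic c, 3 neighbours → 0 H
  atom 10: C, bond orders sum to 2 (valence 4) → 2 H
  atom 11: C, bond orders sum to 3 (valence 4) → 1 H
  atom 12: Br (halogen, monovalent) → 0 H
  atom 13: C, bond orders sum to 3 (valence 4) → 1 H
  atom 14: Cl (halogen, monovalent) → 0 H
  atom 15: C, bond orders sum to 2 (valence 4) → 2 H
  atom 16: C, bond orders sum to 2 (valence 4) → 2 H
  atom 17: C, bond orders sum to 2 (valence 4) → 2 H
  atom 18: O, bond orders sum to 1 (valence 2) → 1 H
Totals → C:13, H:16, Br:1, Cl:1, O:3.
In Hill order: C13H16BrClO3.

C13H16BrClO3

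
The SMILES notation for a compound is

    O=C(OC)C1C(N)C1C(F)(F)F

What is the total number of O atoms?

2

Scan the SMILES for O atoms (remember two-letter symbols like Cl and Br are single atoms).
Oxygen count: 2.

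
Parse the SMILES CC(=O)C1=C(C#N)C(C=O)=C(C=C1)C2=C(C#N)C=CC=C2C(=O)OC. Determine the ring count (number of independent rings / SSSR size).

2

In SMILES, each pair of matching ring-closure digits denotes one ring-closing bond; the number of such bonds equals the number of independent rings.
Ring-closure bonds here: 2.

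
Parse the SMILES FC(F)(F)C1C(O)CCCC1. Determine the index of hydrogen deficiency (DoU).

1

Degree of unsaturation = (number of rings) + (number of π bonds).
Ring closures in the SMILES: 1.
π bonds: none → 0 DoU from unsaturation.
Total DoU = 1 + 0 = 1.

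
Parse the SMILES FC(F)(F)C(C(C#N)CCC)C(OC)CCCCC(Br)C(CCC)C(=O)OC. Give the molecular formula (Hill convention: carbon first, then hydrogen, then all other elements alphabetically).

C20H33BrF3NO3

Walk through each heavy atom and fill implicit hydrogens from standard valence (C 4, N 3, O 2, S 2, halogen 1):
  atom 1: F (halogen, monovalent) → 0 H
  atom 2: C, bond orders sum to 4 (valence 4) → 0 H
  atom 3: F (halogen, monovalent) → 0 H
  atom 4: F (halogen, monovalent) → 0 H
  atom 5: C, bond orders sum to 3 (valence 4) → 1 H
  atom 6: C, bond orders sum to 3 (valence 4) → 1 H
  atom 7: C, bond orders sum to 4 (valence 4) → 0 H
  atom 8: N, bond orders sum to 3 (valence 3) → 0 H
  atom 9: C, bond orders sum to 2 (valence 4) → 2 H
  atom 10: C, bond orders sum to 2 (valence 4) → 2 H
  atom 11: C, bond orders sum to 1 (valence 4) → 3 H
  atom 12: C, bond orders sum to 3 (valence 4) → 1 H
  atom 13: O, bond orders sum to 2 (valence 2) → 0 H
  atom 14: C, bond orders sum to 1 (valence 4) → 3 H
  atom 15: C, bond orders sum to 2 (valence 4) → 2 H
  atom 16: C, bond orders sum to 2 (valence 4) → 2 H
  atom 17: C, bond orders sum to 2 (valence 4) → 2 H
  atom 18: C, bond orders sum to 2 (valence 4) → 2 H
  atom 19: C, bond orders sum to 3 (valence 4) → 1 H
  atom 20: Br (halogen, monovalent) → 0 H
  atom 21: C, bond orders sum to 3 (valence 4) → 1 H
  atom 22: C, bond orders sum to 2 (valence 4) → 2 H
  atom 23: C, bond orders sum to 2 (valence 4) → 2 H
  atom 24: C, bond orders sum to 1 (valence 4) → 3 H
  atom 25: C, bond orders sum to 4 (valence 4) → 0 H
  atom 26: O, bond orders sum to 2 (valence 2) → 0 H
  atom 27: O, bond orders sum to 2 (valence 2) → 0 H
  atom 28: C, bond orders sum to 1 (valence 4) → 3 H
Totals → C:20, H:33, Br:1, F:3, N:1, O:3.
In Hill order: C20H33BrF3NO3.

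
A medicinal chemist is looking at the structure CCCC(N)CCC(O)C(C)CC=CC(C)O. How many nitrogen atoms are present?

1

Scan the SMILES for N atoms (remember two-letter symbols like Cl and Br are single atoms).
Nitrogen count: 1.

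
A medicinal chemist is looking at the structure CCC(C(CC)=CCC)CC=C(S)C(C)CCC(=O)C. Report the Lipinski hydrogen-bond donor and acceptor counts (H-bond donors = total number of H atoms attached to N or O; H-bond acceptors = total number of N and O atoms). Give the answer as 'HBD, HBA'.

Donors: find every N or O and count the H atoms it carries.
  atom 19 (O): bond orders sum to 2 → 0 H
Lipinski HBD = 0.
Acceptors: N atoms = 0, O atoms = 1 → HBA = 1.

0, 1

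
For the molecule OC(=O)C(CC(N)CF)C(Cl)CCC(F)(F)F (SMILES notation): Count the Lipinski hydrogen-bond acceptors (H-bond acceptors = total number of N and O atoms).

N atoms: 1; O atoms: 2.
Lipinski HBA = 1 + 2 = 3.

3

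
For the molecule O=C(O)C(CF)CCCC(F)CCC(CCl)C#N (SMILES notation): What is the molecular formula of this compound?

C12H18ClF2NO2

Walk through each heavy atom and fill implicit hydrogens from standard valence (C 4, N 3, O 2, S 2, halogen 1):
  atom 1: O, bond orders sum to 2 (valence 2) → 0 H
  atom 2: C, bond orders sum to 4 (valence 4) → 0 H
  atom 3: O, bond orders sum to 1 (valence 2) → 1 H
  atom 4: C, bond orders sum to 3 (valence 4) → 1 H
  atom 5: C, bond orders sum to 2 (valence 4) → 2 H
  atom 6: F (halogen, monovalent) → 0 H
  atom 7: C, bond orders sum to 2 (valence 4) → 2 H
  atom 8: C, bond orders sum to 2 (valence 4) → 2 H
  atom 9: C, bond orders sum to 2 (valence 4) → 2 H
  atom 10: C, bond orders sum to 3 (valence 4) → 1 H
  atom 11: F (halogen, monovalent) → 0 H
  atom 12: C, bond orders sum to 2 (valence 4) → 2 H
  atom 13: C, bond orders sum to 2 (valence 4) → 2 H
  atom 14: C, bond orders sum to 3 (valence 4) → 1 H
  atom 15: C, bond orders sum to 2 (valence 4) → 2 H
  atom 16: Cl (halogen, monovalent) → 0 H
  atom 17: C, bond orders sum to 4 (valence 4) → 0 H
  atom 18: N, bond orders sum to 3 (valence 3) → 0 H
Totals → C:12, H:18, Cl:1, F:2, N:1, O:2.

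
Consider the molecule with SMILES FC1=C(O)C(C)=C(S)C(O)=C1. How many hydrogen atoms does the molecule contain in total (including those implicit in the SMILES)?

7

Walk through each heavy atom and fill implicit hydrogens from standard valence (C 4, N 3, O 2, S 2, halogen 1):
  atom 1: F (halogen, monovalent) → 0 H
  atom 2: C, bond orders sum to 4 (valence 4) → 0 H
  atom 3: C, bond orders sum to 4 (valence 4) → 0 H
  atom 4: O, bond orders sum to 1 (valence 2) → 1 H
  atom 5: C, bond orders sum to 4 (valence 4) → 0 H
  atom 6: C, bond orders sum to 1 (valence 4) → 3 H
  atom 7: C, bond orders sum to 4 (valence 4) → 0 H
  atom 8: S, bond orders sum to 1 (valence 2) → 1 H
  atom 9: C, bond orders sum to 4 (valence 4) → 0 H
  atom 10: O, bond orders sum to 1 (valence 2) → 1 H
  atom 11: C, bond orders sum to 3 (valence 4) → 1 H
Total hydrogens: 7.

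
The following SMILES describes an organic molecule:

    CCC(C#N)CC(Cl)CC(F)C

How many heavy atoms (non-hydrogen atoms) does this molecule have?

12

Every atom symbol written in the SMILES (organic subset) is one heavy atom; implicit H are not written.
Heavy atoms by element → C:9, Cl:1, F:1, N:1.
Total: 12.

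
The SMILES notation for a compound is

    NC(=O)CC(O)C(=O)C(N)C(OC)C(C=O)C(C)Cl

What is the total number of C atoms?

Count every carbon token in the SMILES (each C, including those in ring-closure positions and inside branches).
Carbon count: 11.

11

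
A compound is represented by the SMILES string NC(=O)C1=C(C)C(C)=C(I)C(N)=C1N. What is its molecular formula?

C9H12IN3O

Walk through each heavy atom and fill implicit hydrogens from standard valence (C 4, N 3, O 2, S 2, halogen 1):
  atom 1: N, bond orders sum to 1 (valence 3) → 2 H
  atom 2: C, bond orders sum to 4 (valence 4) → 0 H
  atom 3: O, bond orders sum to 2 (valence 2) → 0 H
  atom 4: C, bond orders sum to 4 (valence 4) → 0 H
  atom 5: C, bond orders sum to 4 (valence 4) → 0 H
  atom 6: C, bond orders sum to 1 (valence 4) → 3 H
  atom 7: C, bond orders sum to 4 (valence 4) → 0 H
  atom 8: C, bond orders sum to 1 (valence 4) → 3 H
  atom 9: C, bond orders sum to 4 (valence 4) → 0 H
  atom 10: I (halogen, monovalent) → 0 H
  atom 11: C, bond orders sum to 4 (valence 4) → 0 H
  atom 12: N, bond orders sum to 1 (valence 3) → 2 H
  atom 13: C, bond orders sum to 4 (valence 4) → 0 H
  atom 14: N, bond orders sum to 1 (valence 3) → 2 H
Totals → C:9, H:12, I:1, N:3, O:1.
In Hill order: C9H12IN3O.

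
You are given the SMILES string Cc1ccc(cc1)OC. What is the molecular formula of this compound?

C8H10O

Walk through each heavy atom and fill implicit hydrogens from standard valence (C 4, N 3, O 2, S 2, halogen 1); for lowercase aromatic atoms, an aromatic c carries 1 H when it has two neighbours and 0 H with three, and aromatic n carries 0 H:
  atom 1: C, bond orders sum to 1 (valence 4) → 3 H
  atom 2: aromatic c, 3 neighbours → 0 H
  atom 3: aromatic c, 2 neighbours → 1 H
  atom 4: aromatic c, 2 neighbours → 1 H
  atom 5: aromatic c, 3 neighbours → 0 H
  atom 6: aromatic c, 2 neighbours → 1 H
  atom 7: aromatic c, 2 neighbours → 1 H
  atom 8: O, bond orders sum to 2 (valence 2) → 0 H
  atom 9: C, bond orders sum to 1 (valence 4) → 3 H
Totals → C:8, H:10, O:1.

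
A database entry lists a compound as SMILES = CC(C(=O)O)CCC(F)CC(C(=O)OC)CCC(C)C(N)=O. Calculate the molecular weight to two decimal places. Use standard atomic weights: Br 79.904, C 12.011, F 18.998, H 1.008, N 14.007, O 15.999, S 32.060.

319.37 g/mol

First, the molecular formula is C15H26FNO5 (counting implicit H from valence).
  C: 15 × 12.011 = 180.165
  F: 1 × 18.998 = 18.998
  H: 26 × 1.008 = 26.208
  N: 1 × 14.007 = 14.007
  O: 5 × 15.999 = 79.995
Sum: 15×12.011 + 1×18.998 + 26×1.008 + 1×14.007 + 5×15.999 = 319.373 → 319.37 g/mol.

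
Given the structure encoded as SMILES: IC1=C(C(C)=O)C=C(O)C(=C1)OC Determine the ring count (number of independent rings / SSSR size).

1

In SMILES, each pair of matching ring-closure digits denotes one ring-closing bond; the number of such bonds equals the number of independent rings.
Ring-closure bonds here: 1.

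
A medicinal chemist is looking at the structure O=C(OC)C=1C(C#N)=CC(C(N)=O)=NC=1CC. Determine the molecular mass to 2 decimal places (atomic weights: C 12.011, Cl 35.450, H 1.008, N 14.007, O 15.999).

233.23 g/mol

First, the molecular formula is C11H11N3O3 (counting implicit H from valence).
  C: 11 × 12.011 = 132.121
  H: 11 × 1.008 = 11.088
  N: 3 × 14.007 = 42.021
  O: 3 × 15.999 = 47.997
Sum: 11×12.011 + 11×1.008 + 3×14.007 + 3×15.999 = 233.227 → 233.23 g/mol.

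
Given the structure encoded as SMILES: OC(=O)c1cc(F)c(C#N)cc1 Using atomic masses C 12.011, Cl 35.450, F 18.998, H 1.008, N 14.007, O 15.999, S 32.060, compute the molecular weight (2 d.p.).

165.12 g/mol

First, the molecular formula is C8H4FNO2 (counting implicit H from valence).
  C: 8 × 12.011 = 96.088
  F: 1 × 18.998 = 18.998
  H: 4 × 1.008 = 4.032
  N: 1 × 14.007 = 14.007
  O: 2 × 15.999 = 31.998
Sum: 8×12.011 + 1×18.998 + 4×1.008 + 1×14.007 + 2×15.999 = 165.123 → 165.12 g/mol.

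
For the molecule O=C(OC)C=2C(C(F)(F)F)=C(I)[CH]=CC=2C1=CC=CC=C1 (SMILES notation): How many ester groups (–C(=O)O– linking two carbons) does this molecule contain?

The ester motif appears at heavy-atom position 2 in the SMILES.
Ester count: 1.

1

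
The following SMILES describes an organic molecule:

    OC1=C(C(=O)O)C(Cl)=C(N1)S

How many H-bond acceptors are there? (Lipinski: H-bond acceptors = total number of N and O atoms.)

4

N atoms: 1; O atoms: 3.
Lipinski HBA = 1 + 3 = 4.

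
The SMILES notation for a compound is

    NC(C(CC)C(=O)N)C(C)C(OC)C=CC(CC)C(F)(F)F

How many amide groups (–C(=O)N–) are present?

The amide motif appears at heavy-atom position 6 in the SMILES.
Other groups present: 1 alkene, 1 ether, 1 primary amine.
Amide count: 1.

1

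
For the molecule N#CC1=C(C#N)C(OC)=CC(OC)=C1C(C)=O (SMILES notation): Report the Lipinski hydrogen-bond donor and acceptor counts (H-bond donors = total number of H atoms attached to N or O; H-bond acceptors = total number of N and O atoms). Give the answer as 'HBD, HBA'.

0, 5

Donors: find every N or O and count the H atoms it carries.
  atom 1 (N): bond orders sum to 3 → 0 H
  atom 6 (N): bond orders sum to 3 → 0 H
  atom 8 (O): bond orders sum to 2 → 0 H
  atom 12 (O): bond orders sum to 2 → 0 H
  atom 17 (O): bond orders sum to 2 → 0 H
Lipinski HBD = 0.
Acceptors: N atoms = 2, O atoms = 3 → HBA = 5.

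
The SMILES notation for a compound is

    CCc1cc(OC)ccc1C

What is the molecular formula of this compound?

C10H14O

Walk through each heavy atom and fill implicit hydrogens from standard valence (C 4, N 3, O 2, S 2, halogen 1); for lowercase aromatic atoms, an aromatic c carries 1 H when it has two neighbours and 0 H with three, and aromatic n carries 0 H:
  atom 1: C, bond orders sum to 1 (valence 4) → 3 H
  atom 2: C, bond orders sum to 2 (valence 4) → 2 H
  atom 3: aromatic c, 3 neighbours → 0 H
  atom 4: aromatic c, 2 neighbours → 1 H
  atom 5: aromatic c, 3 neighbours → 0 H
  atom 6: O, bond orders sum to 2 (valence 2) → 0 H
  atom 7: C, bond orders sum to 1 (valence 4) → 3 H
  atom 8: aromatic c, 2 neighbours → 1 H
  atom 9: aromatic c, 2 neighbours → 1 H
  atom 10: aromatic c, 3 neighbours → 0 H
  atom 11: C, bond orders sum to 1 (valence 4) → 3 H
Totals → C:10, H:14, O:1.
In Hill order: C10H14O.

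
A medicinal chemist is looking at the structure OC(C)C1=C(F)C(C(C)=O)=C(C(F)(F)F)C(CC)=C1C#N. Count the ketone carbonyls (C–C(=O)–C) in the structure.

1

The ketone motif appears at heavy-atom position 8 in the SMILES.
Other groups present: 1 hydroxyl, 1 nitrile.
Ketone count: 1.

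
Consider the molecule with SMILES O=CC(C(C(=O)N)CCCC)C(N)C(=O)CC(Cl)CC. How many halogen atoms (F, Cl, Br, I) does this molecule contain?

1

Halogen atoms appear at heavy-atom position 18 (1×Cl).
Other groups present: 1 aldehyde, 1 amide, 1 ketone, 1 primary amine.
Halogen count: 1.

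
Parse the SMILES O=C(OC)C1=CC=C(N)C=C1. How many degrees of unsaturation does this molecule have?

5

Degree of unsaturation = (number of rings) + (number of π bonds).
Ring closures in the SMILES: 1.
π bonds: 4 double bonds (each 1 DoU) → 4 DoU from unsaturation.
Total DoU = 1 + 4 = 5.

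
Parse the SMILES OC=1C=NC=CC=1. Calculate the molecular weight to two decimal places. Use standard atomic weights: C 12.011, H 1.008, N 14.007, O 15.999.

First, the molecular formula is C5H5NO (counting implicit H from valence).
  C: 5 × 12.011 = 60.055
  H: 5 × 1.008 = 5.040
  N: 1 × 14.007 = 14.007
  O: 1 × 15.999 = 15.999
Sum: 5×12.011 + 5×1.008 + 1×14.007 + 1×15.999 = 95.101 → 95.10 g/mol.

95.10 g/mol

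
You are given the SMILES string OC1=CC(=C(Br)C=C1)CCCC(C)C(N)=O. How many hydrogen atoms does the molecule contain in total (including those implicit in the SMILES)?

16

Walk through each heavy atom and fill implicit hydrogens from standard valence (C 4, N 3, O 2, S 2, halogen 1):
  atom 1: O, bond orders sum to 1 (valence 2) → 1 H
  atom 2: C, bond orders sum to 4 (valence 4) → 0 H
  atom 3: C, bond orders sum to 3 (valence 4) → 1 H
  atom 4: C, bond orders sum to 4 (valence 4) → 0 H
  atom 5: C, bond orders sum to 4 (valence 4) → 0 H
  atom 6: Br (halogen, monovalent) → 0 H
  atom 7: C, bond orders sum to 3 (valence 4) → 1 H
  atom 8: C, bond orders sum to 3 (valence 4) → 1 H
  atom 9: C, bond orders sum to 2 (valence 4) → 2 H
  atom 10: C, bond orders sum to 2 (valence 4) → 2 H
  atom 11: C, bond orders sum to 2 (valence 4) → 2 H
  atom 12: C, bond orders sum to 3 (valence 4) → 1 H
  atom 13: C, bond orders sum to 1 (valence 4) → 3 H
  atom 14: C, bond orders sum to 4 (valence 4) → 0 H
  atom 15: N, bond orders sum to 1 (valence 3) → 2 H
  atom 16: O, bond orders sum to 2 (valence 2) → 0 H
Total hydrogens: 16.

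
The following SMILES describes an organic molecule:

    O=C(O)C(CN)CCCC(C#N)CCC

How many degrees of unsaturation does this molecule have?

Molecular formula: C11H20N2O2.
DoU = (2C + 2 + N − H − X) / 2, where X is the halogen count and O/S are ignored.
    = (2·11 + 2 + 2 − 20 − 0) / 2 = 6 / 2 = 3.

3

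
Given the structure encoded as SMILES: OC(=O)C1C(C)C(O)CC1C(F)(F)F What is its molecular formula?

Walk through each heavy atom and fill implicit hydrogens from standard valence (C 4, N 3, O 2, S 2, halogen 1):
  atom 1: O, bond orders sum to 1 (valence 2) → 1 H
  atom 2: C, bond orders sum to 4 (valence 4) → 0 H
  atom 3: O, bond orders sum to 2 (valence 2) → 0 H
  atom 4: C, bond orders sum to 3 (valence 4) → 1 H
  atom 5: C, bond orders sum to 3 (valence 4) → 1 H
  atom 6: C, bond orders sum to 1 (valence 4) → 3 H
  atom 7: C, bond orders sum to 3 (valence 4) → 1 H
  atom 8: O, bond orders sum to 1 (valence 2) → 1 H
  atom 9: C, bond orders sum to 2 (valence 4) → 2 H
  atom 10: C, bond orders sum to 3 (valence 4) → 1 H
  atom 11: C, bond orders sum to 4 (valence 4) → 0 H
  atom 12: F (halogen, monovalent) → 0 H
  atom 13: F (halogen, monovalent) → 0 H
  atom 14: F (halogen, monovalent) → 0 H
Totals → C:8, H:11, F:3, O:3.
In Hill order: C8H11F3O3.

C8H11F3O3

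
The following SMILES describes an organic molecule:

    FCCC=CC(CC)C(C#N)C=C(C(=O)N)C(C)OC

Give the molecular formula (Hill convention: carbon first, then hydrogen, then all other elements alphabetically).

C15H23FN2O2

Walk through each heavy atom and fill implicit hydrogens from standard valence (C 4, N 3, O 2, S 2, halogen 1):
  atom 1: F (halogen, monovalent) → 0 H
  atom 2: C, bond orders sum to 2 (valence 4) → 2 H
  atom 3: C, bond orders sum to 2 (valence 4) → 2 H
  atom 4: C, bond orders sum to 3 (valence 4) → 1 H
  atom 5: C, bond orders sum to 3 (valence 4) → 1 H
  atom 6: C, bond orders sum to 3 (valence 4) → 1 H
  atom 7: C, bond orders sum to 2 (valence 4) → 2 H
  atom 8: C, bond orders sum to 1 (valence 4) → 3 H
  atom 9: C, bond orders sum to 3 (valence 4) → 1 H
  atom 10: C, bond orders sum to 4 (valence 4) → 0 H
  atom 11: N, bond orders sum to 3 (valence 3) → 0 H
  atom 12: C, bond orders sum to 3 (valence 4) → 1 H
  atom 13: C, bond orders sum to 4 (valence 4) → 0 H
  atom 14: C, bond orders sum to 4 (valence 4) → 0 H
  atom 15: O, bond orders sum to 2 (valence 2) → 0 H
  atom 16: N, bond orders sum to 1 (valence 3) → 2 H
  atom 17: C, bond orders sum to 3 (valence 4) → 1 H
  atom 18: C, bond orders sum to 1 (valence 4) → 3 H
  atom 19: O, bond orders sum to 2 (valence 2) → 0 H
  atom 20: C, bond orders sum to 1 (valence 4) → 3 H
Totals → C:15, H:23, F:1, N:2, O:2.
In Hill order: C15H23FN2O2.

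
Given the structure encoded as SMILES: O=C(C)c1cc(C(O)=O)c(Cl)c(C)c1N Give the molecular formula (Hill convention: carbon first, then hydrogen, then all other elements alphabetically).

Walk through each heavy atom and fill implicit hydrogens from standard valence (C 4, N 3, O 2, S 2, halogen 1); for lowercase aromatic atoms, an aromatic c carries 1 H when it has two neighbours and 0 H with three, and aromatic n carries 0 H:
  atom 1: O, bond orders sum to 2 (valence 2) → 0 H
  atom 2: C, bond orders sum to 4 (valence 4) → 0 H
  atom 3: C, bond orders sum to 1 (valence 4) → 3 H
  atom 4: aromatic c, 3 neighbours → 0 H
  atom 5: aromatic c, 2 neighbours → 1 H
  atom 6: aromatic c, 3 neighbours → 0 H
  atom 7: C, bond orders sum to 4 (valence 4) → 0 H
  atom 8: O, bond orders sum to 1 (valence 2) → 1 H
  atom 9: O, bond orders sum to 2 (valence 2) → 0 H
  atom 10: aromatic c, 3 neighbours → 0 H
  atom 11: Cl (halogen, monovalent) → 0 H
  atom 12: aromatic c, 3 neighbours → 0 H
  atom 13: C, bond orders sum to 1 (valence 4) → 3 H
  atom 14: aromatic c, 3 neighbours → 0 H
  atom 15: N, bond orders sum to 1 (valence 3) → 2 H
Totals → C:10, H:10, Cl:1, N:1, O:3.
In Hill order: C10H10ClNO3.

C10H10ClNO3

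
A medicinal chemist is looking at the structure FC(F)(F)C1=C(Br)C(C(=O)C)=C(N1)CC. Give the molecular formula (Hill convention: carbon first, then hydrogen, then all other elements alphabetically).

Walk through each heavy atom and fill implicit hydrogens from standard valence (C 4, N 3, O 2, S 2, halogen 1):
  atom 1: F (halogen, monovalent) → 0 H
  atom 2: C, bond orders sum to 4 (valence 4) → 0 H
  atom 3: F (halogen, monovalent) → 0 H
  atom 4: F (halogen, monovalent) → 0 H
  atom 5: C, bond orders sum to 4 (valence 4) → 0 H
  atom 6: C, bond orders sum to 4 (valence 4) → 0 H
  atom 7: Br (halogen, monovalent) → 0 H
  atom 8: C, bond orders sum to 4 (valence 4) → 0 H
  atom 9: C, bond orders sum to 4 (valence 4) → 0 H
  atom 10: O, bond orders sum to 2 (valence 2) → 0 H
  atom 11: C, bond orders sum to 1 (valence 4) → 3 H
  atom 12: C, bond orders sum to 4 (valence 4) → 0 H
  atom 13: N, bond orders sum to 2 (valence 3) → 1 H
  atom 14: C, bond orders sum to 2 (valence 4) → 2 H
  atom 15: C, bond orders sum to 1 (valence 4) → 3 H
Totals → C:9, H:9, Br:1, F:3, N:1, O:1.

C9H9BrF3NO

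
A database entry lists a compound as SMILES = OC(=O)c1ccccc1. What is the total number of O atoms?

Scan the SMILES for O atoms (remember two-letter symbols like Cl and Br are single atoms).
Oxygen count: 2.

2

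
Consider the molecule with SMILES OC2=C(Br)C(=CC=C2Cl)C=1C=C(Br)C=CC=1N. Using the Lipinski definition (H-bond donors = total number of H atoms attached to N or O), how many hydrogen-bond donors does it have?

3

Donors: find every N or O and count the H atoms it carries.
  atom 1 (O): bond orders sum to 1 → 1 H
  atom 17 (N): bond orders sum to 1 → 2 H
Lipinski HBD = 3.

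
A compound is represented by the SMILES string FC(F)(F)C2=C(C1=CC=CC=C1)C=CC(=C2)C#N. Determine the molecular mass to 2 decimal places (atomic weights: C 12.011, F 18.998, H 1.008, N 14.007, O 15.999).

247.22 g/mol

First, the molecular formula is C14H8F3N (counting implicit H from valence).
  C: 14 × 12.011 = 168.154
  F: 3 × 18.998 = 56.994
  H: 8 × 1.008 = 8.064
  N: 1 × 14.007 = 14.007
Sum: 14×12.011 + 3×18.998 + 8×1.008 + 1×14.007 = 247.219 → 247.22 g/mol.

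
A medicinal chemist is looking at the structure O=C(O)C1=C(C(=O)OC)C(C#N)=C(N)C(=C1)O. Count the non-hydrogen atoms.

Every atom symbol written in the SMILES (organic subset) is one heavy atom; implicit H are not written.
Heavy atoms by element → C:10, N:2, O:5.
Total: 17.

17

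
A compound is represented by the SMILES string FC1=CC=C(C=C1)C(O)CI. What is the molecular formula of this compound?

Walk through each heavy atom and fill implicit hydrogens from standard valence (C 4, N 3, O 2, S 2, halogen 1):
  atom 1: F (halogen, monovalent) → 0 H
  atom 2: C, bond orders sum to 4 (valence 4) → 0 H
  atom 3: C, bond orders sum to 3 (valence 4) → 1 H
  atom 4: C, bond orders sum to 3 (valence 4) → 1 H
  atom 5: C, bond orders sum to 4 (valence 4) → 0 H
  atom 6: C, bond orders sum to 3 (valence 4) → 1 H
  atom 7: C, bond orders sum to 3 (valence 4) → 1 H
  atom 8: C, bond orders sum to 3 (valence 4) → 1 H
  atom 9: O, bond orders sum to 1 (valence 2) → 1 H
  atom 10: C, bond orders sum to 2 (valence 4) → 2 H
  atom 11: I (halogen, monovalent) → 0 H
Totals → C:8, H:8, F:1, I:1, O:1.
In Hill order: C8H8FIO.

C8H8FIO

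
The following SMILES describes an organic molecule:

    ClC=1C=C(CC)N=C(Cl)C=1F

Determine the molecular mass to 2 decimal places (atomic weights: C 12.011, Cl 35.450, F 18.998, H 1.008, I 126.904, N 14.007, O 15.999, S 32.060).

First, the molecular formula is C7H6Cl2FN (counting implicit H from valence).
  C: 7 × 12.011 = 84.077
  Cl: 2 × 35.450 = 70.900
  F: 1 × 18.998 = 18.998
  H: 6 × 1.008 = 6.048
  N: 1 × 14.007 = 14.007
Sum: 7×12.011 + 2×35.450 + 1×18.998 + 6×1.008 + 1×14.007 = 194.030 → 194.03 g/mol.

194.03 g/mol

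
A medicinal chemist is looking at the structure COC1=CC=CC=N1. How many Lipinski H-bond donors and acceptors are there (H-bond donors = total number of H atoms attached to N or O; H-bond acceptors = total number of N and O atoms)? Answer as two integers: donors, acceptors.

0, 2

Donors: find every N or O and count the H atoms it carries.
  atom 2 (O): bond orders sum to 2 → 0 H
  atom 8 (N): bond orders sum to 3 → 0 H
Lipinski HBD = 0.
Acceptors: N atoms = 1, O atoms = 1 → HBA = 2.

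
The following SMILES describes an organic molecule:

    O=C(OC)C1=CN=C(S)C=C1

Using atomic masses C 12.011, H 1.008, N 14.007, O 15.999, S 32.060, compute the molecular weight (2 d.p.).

First, the molecular formula is C7H7NO2S (counting implicit H from valence).
  C: 7 × 12.011 = 84.077
  H: 7 × 1.008 = 7.056
  N: 1 × 14.007 = 14.007
  O: 2 × 15.999 = 31.998
  S: 1 × 32.060 = 32.060
Sum: 7×12.011 + 7×1.008 + 1×14.007 + 2×15.999 + 1×32.060 = 169.198 → 169.20 g/mol.

169.20 g/mol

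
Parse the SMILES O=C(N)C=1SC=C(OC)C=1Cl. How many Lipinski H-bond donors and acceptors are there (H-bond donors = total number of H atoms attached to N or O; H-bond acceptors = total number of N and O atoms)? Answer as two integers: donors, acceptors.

Donors: find every N or O and count the H atoms it carries.
  atom 1 (O): bond orders sum to 2 → 0 H
  atom 3 (N): bond orders sum to 1 → 2 H
  atom 8 (O): bond orders sum to 2 → 0 H
Lipinski HBD = 2.
Acceptors: N atoms = 1, O atoms = 2 → HBA = 3.

2, 3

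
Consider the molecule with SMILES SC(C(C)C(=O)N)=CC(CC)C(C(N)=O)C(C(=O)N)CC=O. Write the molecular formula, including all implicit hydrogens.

C14H23N3O4S

Walk through each heavy atom and fill implicit hydrogens from standard valence (C 4, N 3, O 2, S 2, halogen 1):
  atom 1: S, bond orders sum to 1 (valence 2) → 1 H
  atom 2: C, bond orders sum to 4 (valence 4) → 0 H
  atom 3: C, bond orders sum to 3 (valence 4) → 1 H
  atom 4: C, bond orders sum to 1 (valence 4) → 3 H
  atom 5: C, bond orders sum to 4 (valence 4) → 0 H
  atom 6: O, bond orders sum to 2 (valence 2) → 0 H
  atom 7: N, bond orders sum to 1 (valence 3) → 2 H
  atom 8: C, bond orders sum to 3 (valence 4) → 1 H
  atom 9: C, bond orders sum to 3 (valence 4) → 1 H
  atom 10: C, bond orders sum to 2 (valence 4) → 2 H
  atom 11: C, bond orders sum to 1 (valence 4) → 3 H
  atom 12: C, bond orders sum to 3 (valence 4) → 1 H
  atom 13: C, bond orders sum to 4 (valence 4) → 0 H
  atom 14: N, bond orders sum to 1 (valence 3) → 2 H
  atom 15: O, bond orders sum to 2 (valence 2) → 0 H
  atom 16: C, bond orders sum to 3 (valence 4) → 1 H
  atom 17: C, bond orders sum to 4 (valence 4) → 0 H
  atom 18: O, bond orders sum to 2 (valence 2) → 0 H
  atom 19: N, bond orders sum to 1 (valence 3) → 2 H
  atom 20: C, bond orders sum to 2 (valence 4) → 2 H
  atom 21: C, bond orders sum to 3 (valence 4) → 1 H
  atom 22: O, bond orders sum to 2 (valence 2) → 0 H
Totals → C:14, H:23, N:3, O:4, S:1.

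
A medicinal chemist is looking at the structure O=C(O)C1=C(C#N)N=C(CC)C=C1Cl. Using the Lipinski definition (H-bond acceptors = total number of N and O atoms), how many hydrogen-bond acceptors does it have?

4

N atoms: 2; O atoms: 2.
Lipinski HBA = 2 + 2 = 4.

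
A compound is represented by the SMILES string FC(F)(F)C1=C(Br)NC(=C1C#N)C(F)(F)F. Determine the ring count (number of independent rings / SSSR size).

1

In SMILES, each pair of matching ring-closure digits denotes one ring-closing bond; the number of such bonds equals the number of independent rings.
Ring-closure bonds here: 1.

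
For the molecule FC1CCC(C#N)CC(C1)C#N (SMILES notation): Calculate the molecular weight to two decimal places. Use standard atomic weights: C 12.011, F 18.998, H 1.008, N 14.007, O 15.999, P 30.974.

First, the molecular formula is C9H11FN2 (counting implicit H from valence).
  C: 9 × 12.011 = 108.099
  F: 1 × 18.998 = 18.998
  H: 11 × 1.008 = 11.088
  N: 2 × 14.007 = 28.014
Sum: 9×12.011 + 1×18.998 + 11×1.008 + 2×14.007 = 166.199 → 166.20 g/mol.

166.20 g/mol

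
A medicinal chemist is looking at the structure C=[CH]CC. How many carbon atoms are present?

4

Count every carbon token in the SMILES (each C, including those in ring-closure positions and inside branches).
Carbon count: 4.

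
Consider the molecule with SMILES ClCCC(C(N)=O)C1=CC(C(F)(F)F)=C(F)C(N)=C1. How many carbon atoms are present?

11

Count every carbon token in the SMILES (each C, including those in ring-closure positions and inside branches).
Carbon count: 11.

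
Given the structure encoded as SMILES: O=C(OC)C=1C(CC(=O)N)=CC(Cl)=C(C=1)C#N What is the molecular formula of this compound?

C11H9ClN2O3

Walk through each heavy atom and fill implicit hydrogens from standard valence (C 4, N 3, O 2, S 2, halogen 1):
  atom 1: O, bond orders sum to 2 (valence 2) → 0 H
  atom 2: C, bond orders sum to 4 (valence 4) → 0 H
  atom 3: O, bond orders sum to 2 (valence 2) → 0 H
  atom 4: C, bond orders sum to 1 (valence 4) → 3 H
  atom 5: C, bond orders sum to 4 (valence 4) → 0 H
  atom 6: C, bond orders sum to 4 (valence 4) → 0 H
  atom 7: C, bond orders sum to 2 (valence 4) → 2 H
  atom 8: C, bond orders sum to 4 (valence 4) → 0 H
  atom 9: O, bond orders sum to 2 (valence 2) → 0 H
  atom 10: N, bond orders sum to 1 (valence 3) → 2 H
  atom 11: C, bond orders sum to 3 (valence 4) → 1 H
  atom 12: C, bond orders sum to 4 (valence 4) → 0 H
  atom 13: Cl (halogen, monovalent) → 0 H
  atom 14: C, bond orders sum to 4 (valence 4) → 0 H
  atom 15: C, bond orders sum to 3 (valence 4) → 1 H
  atom 16: C, bond orders sum to 4 (valence 4) → 0 H
  atom 17: N, bond orders sum to 3 (valence 3) → 0 H
Totals → C:11, H:9, Cl:1, N:2, O:3.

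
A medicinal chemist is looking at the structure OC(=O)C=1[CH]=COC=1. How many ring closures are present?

1

In SMILES, each pair of matching ring-closure digits denotes one ring-closing bond; the number of such bonds equals the number of independent rings.
Ring-closure bonds here: 1.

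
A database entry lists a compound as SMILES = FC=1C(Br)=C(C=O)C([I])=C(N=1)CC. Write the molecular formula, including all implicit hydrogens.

C8H6BrFINO

Walk through each heavy atom and fill implicit hydrogens from standard valence (C 4, N 3, O 2, S 2, halogen 1):
  atom 1: F (halogen, monovalent) → 0 H
  atom 2: C, bond orders sum to 4 (valence 4) → 0 H
  atom 3: C, bond orders sum to 4 (valence 4) → 0 H
  atom 4: Br (halogen, monovalent) → 0 H
  atom 5: C, bond orders sum to 4 (valence 4) → 0 H
  atom 6: C, bond orders sum to 3 (valence 4) → 1 H
  atom 7: O, bond orders sum to 2 (valence 2) → 0 H
  atom 8: C, bond orders sum to 4 (valence 4) → 0 H
  atom 9: I with explicit H count 0
  atom 10: C, bond orders sum to 4 (valence 4) → 0 H
  atom 11: N, bond orders sum to 3 (valence 3) → 0 H
  atom 12: C, bond orders sum to 2 (valence 4) → 2 H
  atom 13: C, bond orders sum to 1 (valence 4) → 3 H
Totals → C:8, H:6, Br:1, F:1, I:1, N:1, O:1.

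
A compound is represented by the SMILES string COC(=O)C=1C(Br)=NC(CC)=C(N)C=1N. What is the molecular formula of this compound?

C9H12BrN3O2

Walk through each heavy atom and fill implicit hydrogens from standard valence (C 4, N 3, O 2, S 2, halogen 1):
  atom 1: C, bond orders sum to 1 (valence 4) → 3 H
  atom 2: O, bond orders sum to 2 (valence 2) → 0 H
  atom 3: C, bond orders sum to 4 (valence 4) → 0 H
  atom 4: O, bond orders sum to 2 (valence 2) → 0 H
  atom 5: C, bond orders sum to 4 (valence 4) → 0 H
  atom 6: C, bond orders sum to 4 (valence 4) → 0 H
  atom 7: Br (halogen, monovalent) → 0 H
  atom 8: N, bond orders sum to 3 (valence 3) → 0 H
  atom 9: C, bond orders sum to 4 (valence 4) → 0 H
  atom 10: C, bond orders sum to 2 (valence 4) → 2 H
  atom 11: C, bond orders sum to 1 (valence 4) → 3 H
  atom 12: C, bond orders sum to 4 (valence 4) → 0 H
  atom 13: N, bond orders sum to 1 (valence 3) → 2 H
  atom 14: C, bond orders sum to 4 (valence 4) → 0 H
  atom 15: N, bond orders sum to 1 (valence 3) → 2 H
Totals → C:9, H:12, Br:1, N:3, O:2.
In Hill order: C9H12BrN3O2.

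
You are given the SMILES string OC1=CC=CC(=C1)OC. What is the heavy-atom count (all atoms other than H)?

Every atom symbol written in the SMILES (organic subset) is one heavy atom; implicit H are not written.
Heavy atoms by element → C:7, O:2.
Total: 9.

9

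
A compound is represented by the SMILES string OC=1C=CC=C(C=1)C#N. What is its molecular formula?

Walk through each heavy atom and fill implicit hydrogens from standard valence (C 4, N 3, O 2, S 2, halogen 1):
  atom 1: O, bond orders sum to 1 (valence 2) → 1 H
  atom 2: C, bond orders sum to 4 (valence 4) → 0 H
  atom 3: C, bond orders sum to 3 (valence 4) → 1 H
  atom 4: C, bond orders sum to 3 (valence 4) → 1 H
  atom 5: C, bond orders sum to 3 (valence 4) → 1 H
  atom 6: C, bond orders sum to 4 (valence 4) → 0 H
  atom 7: C, bond orders sum to 3 (valence 4) → 1 H
  atom 8: C, bond orders sum to 4 (valence 4) → 0 H
  atom 9: N, bond orders sum to 3 (valence 3) → 0 H
Totals → C:7, H:5, N:1, O:1.

C7H5NO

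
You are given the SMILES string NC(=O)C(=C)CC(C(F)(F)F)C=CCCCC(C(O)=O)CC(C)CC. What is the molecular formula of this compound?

Walk through each heavy atom and fill implicit hydrogens from standard valence (C 4, N 3, O 2, S 2, halogen 1):
  atom 1: N, bond orders sum to 1 (valence 3) → 2 H
  atom 2: C, bond orders sum to 4 (valence 4) → 0 H
  atom 3: O, bond orders sum to 2 (valence 2) → 0 H
  atom 4: C, bond orders sum to 4 (valence 4) → 0 H
  atom 5: C, bond orders sum to 2 (valence 4) → 2 H
  atom 6: C, bond orders sum to 2 (valence 4) → 2 H
  atom 7: C, bond orders sum to 3 (valence 4) → 1 H
  atom 8: C, bond orders sum to 4 (valence 4) → 0 H
  atom 9: F (halogen, monovalent) → 0 H
  atom 10: F (halogen, monovalent) → 0 H
  atom 11: F (halogen, monovalent) → 0 H
  atom 12: C, bond orders sum to 3 (valence 4) → 1 H
  atom 13: C, bond orders sum to 3 (valence 4) → 1 H
  atom 14: C, bond orders sum to 2 (valence 4) → 2 H
  atom 15: C, bond orders sum to 2 (valence 4) → 2 H
  atom 16: C, bond orders sum to 2 (valence 4) → 2 H
  atom 17: C, bond orders sum to 3 (valence 4) → 1 H
  atom 18: C, bond orders sum to 4 (valence 4) → 0 H
  atom 19: O, bond orders sum to 1 (valence 2) → 1 H
  atom 20: O, bond orders sum to 2 (valence 2) → 0 H
  atom 21: C, bond orders sum to 2 (valence 4) → 2 H
  atom 22: C, bond orders sum to 3 (valence 4) → 1 H
  atom 23: C, bond orders sum to 1 (valence 4) → 3 H
  atom 24: C, bond orders sum to 2 (valence 4) → 2 H
  atom 25: C, bond orders sum to 1 (valence 4) → 3 H
Totals → C:18, H:28, F:3, N:1, O:3.
In Hill order: C18H28F3NO3.

C18H28F3NO3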